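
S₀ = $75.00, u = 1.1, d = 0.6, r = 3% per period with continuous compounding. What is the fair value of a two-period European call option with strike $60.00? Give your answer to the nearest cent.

$21.46

Risk-neutral probability p = (e^0.03 − 0.6)/(1.1 − 0.6) = 0.4305/0.5000 = 0.8609
Terminal stock prices: S_uu = 90.75, S_ud = 49.5, S_dd = 27
Terminal payoffs (S − K): max(30.75, 0) = 30.75, max(-10.5, 0) = 0, max(-33, 0) = 0
Node u (S = 82.5): V_u = e^(−0.03)·[0.8609·30.7500 + 0.1391·0.0000] = 25.6906
Node d (S = 45): V_d = e^(−0.03)·[0.8609·0.0000 + 0.1391·0.0000] = 0.0000
Node 0 (S = 75): V_0 = e^(−0.03)·[0.8609·25.6906 + 0.1391·0.0000] = 21.4636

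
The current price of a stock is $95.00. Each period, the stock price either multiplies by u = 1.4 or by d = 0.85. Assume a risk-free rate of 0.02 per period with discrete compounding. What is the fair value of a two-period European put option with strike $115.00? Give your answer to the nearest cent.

Risk-neutral probability p = (1 + 0.02 − 0.85)/(1.4 − 0.85) = 0.1700/0.5500 = 0.3091
Terminal stock prices: S_uu = 186.2, S_ud = 113, S_dd = 68.64
Terminal payoffs (K − S): max(-71.2, 0) = 0, max(1.95, 0) = 1.95, max(46.36, 0) = 46.36
Node u (S = 133): V_u = 1/1.02·[0.3091·0.0000 + 0.6909·1.9500] = 1.3209
Node d (S = 80.75): V_d = 1/1.02·[0.3091·1.9500 + 0.6909·46.3625] = 31.9951
Node 0 (S = 95): V_0 = 1/1.02·[0.3091·1.3209 + 0.6909·31.9951] = 22.0725

$22.07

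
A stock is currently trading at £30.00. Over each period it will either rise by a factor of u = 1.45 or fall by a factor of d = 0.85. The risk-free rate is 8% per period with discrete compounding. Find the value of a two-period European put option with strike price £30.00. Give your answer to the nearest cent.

Risk-neutral probability p = (1 + 0.08 − 0.85)/(1.45 − 0.85) = 0.2300/0.6000 = 0.3833
Terminal stock prices: S_uu = 63.08, S_ud = 36.98, S_dd = 21.67
Terminal payoffs (K − S): max(-33.08, 0) = 0, max(-6.975, 0) = 0, max(8.325, 0) = 8.325
Node u (S = 43.5): V_u = 1/1.08·[0.3833·0.0000 + 0.6167·0.0000] = 0.0000
Node d (S = 25.5): V_d = 1/1.08·[0.3833·0.0000 + 0.6167·8.3250] = 4.7535
Node 0 (S = 30): V_0 = 1/1.08·[0.3833·0.0000 + 0.6167·4.7535] = 2.7142

£2.71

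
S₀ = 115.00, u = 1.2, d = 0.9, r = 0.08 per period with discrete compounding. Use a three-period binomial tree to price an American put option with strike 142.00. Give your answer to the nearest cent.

Risk-neutral probability p = (1 + 0.08 − 0.9)/(1.2 − 0.9) = 0.1800/0.3000 = 0.6000
Terminal stock prices: S_uuu = 198.7, S_uud = 149, S_udd = 111.8, S_ddd = 83.84
Terminal payoffs (K − S): max(-56.72, 0) = 0, max(-7.04, 0) = 0, max(30.22, 0) = 30.22, max(58.16, 0) = 58.16
Node uu (S = 165.6): continuation = 1/1.08·[0.6000·0.0000 + 0.4000·0.0000] = 0.0000; exercise value = 0.0000 ≤ continuation, so V_uu = 0.0000
Node ud (S = 124.2): continuation = 1/1.08·[0.6000·0.0000 + 0.4000·30.2200] = 11.1926; exercise value = 17.8000 > continuation, so V_ud = 17.8000 (exercise)
Node dd (S = 93.15): continuation = 1/1.08·[0.6000·30.2200 + 0.4000·58.1650] = 38.3315; exercise value = 48.8500 > continuation, so V_dd = 48.8500 (exercise)
Node u (S = 138): continuation = 1/1.08·[0.6000·0.0000 + 0.4000·17.8000] = 6.5926; exercise value = 4.0000 ≤ continuation, so V_u = 6.5926
Node d (S = 103.5): continuation = 1/1.08·[0.6000·17.8000 + 0.4000·48.8500] = 27.9815; exercise value = 38.5000 > continuation, so V_d = 38.5000 (exercise)
Node 0 (S = 115): continuation = 1/1.08·[0.6000·6.5926 + 0.4000·38.5000] = 17.9218; exercise value = 27.0000 > continuation, so V_0 = 27.0000 (exercise)

27.00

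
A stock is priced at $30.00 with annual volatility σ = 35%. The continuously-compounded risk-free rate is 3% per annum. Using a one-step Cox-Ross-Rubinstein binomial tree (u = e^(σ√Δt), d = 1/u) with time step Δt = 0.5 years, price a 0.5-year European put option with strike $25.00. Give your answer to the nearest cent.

CRR parameters: u = e^(σ√Δt) = e^(0.35·√0.5) = 1.2808, d = 1/u = 0.7808
Per-period rate: rΔt = 0.03·0.5 = 0.015, so R = e^0.015 = 1.0151
Risk-neutral probability p = (e^0.015 − 0.7808)/(1.2808 − 0.7808) = 0.2344/0.5000 = 0.4687
Terminal stock prices: S_u = 38.42, S_d = 23.42
Terminal payoffs (K − S): max(-13.42, 0) = 0, max(1.577, 0) = 1.577
Node 0 (S = 30): V_0 = e^(−0.015)·[0.4687·0.0000 + 0.5313·1.5772] = 0.8255

$0.83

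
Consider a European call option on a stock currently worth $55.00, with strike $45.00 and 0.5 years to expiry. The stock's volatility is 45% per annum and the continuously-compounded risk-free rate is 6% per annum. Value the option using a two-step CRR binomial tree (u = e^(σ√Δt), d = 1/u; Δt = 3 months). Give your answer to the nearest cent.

$13.96

CRR parameters: u = e^(σ√Δt) = e^(0.45·√0.25) = 1.2523, d = 1/u = 0.7985
Per-period rate: rΔt = 0.06·0.25 = 0.015, so R = e^0.015 = 1.0151
Risk-neutral probability p = (e^0.015 − 0.7985)/(1.2523 − 0.7985) = 0.2166/0.4538 = 0.4773
Terminal stock prices: S_uu = 86.26, S_ud = 55, S_dd = 35.07
Terminal payoffs (S − K): max(41.26, 0) = 41.26, max(10, 0) = 10, max(-9.93, 0) = 0
Node u (S = 68.88): V_u = e^(−0.015)·[0.4773·41.2572 + 0.5227·10.0000] = 24.5477
Node d (S = 43.92): V_d = e^(−0.015)·[0.4773·10.0000 + 0.5227·0.0000] = 4.7018
Node 0 (S = 55): V_0 = e^(−0.015)·[0.4773·24.5477 + 0.5227·4.7018] = 13.9630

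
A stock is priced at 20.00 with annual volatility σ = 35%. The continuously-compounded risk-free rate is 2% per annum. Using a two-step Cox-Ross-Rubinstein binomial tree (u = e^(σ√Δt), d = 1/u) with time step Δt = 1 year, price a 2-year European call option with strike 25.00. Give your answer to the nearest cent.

2.86

CRR parameters: u = e^(σ√Δt) = e^(0.35·√1) = 1.4191, d = 1/u = 0.7047
Per-period rate: rΔt = 0.02·1 = 0.02, so R = e^0.02 = 1.0202
Risk-neutral probability p = (e^0.02 − 0.7047)/(1.4191 − 0.7047) = 0.3155/0.7144 = 0.4417
Terminal stock prices: S_uu = 40.28, S_ud = 20, S_dd = 9.932
Terminal payoffs (S − K): max(15.28, 0) = 15.28, max(-5, 0) = 0, max(-15.07, 0) = 0
Node u (S = 28.38): V_u = e^(−0.02)·[0.4417·15.2751 + 0.5583·0.0000] = 6.6128
Node d (S = 14.09): V_d = e^(−0.02)·[0.4417·0.0000 + 0.5583·0.0000] = 0.0000
Node 0 (S = 20): V_0 = e^(−0.02)·[0.4417·6.6128 + 0.5583·0.0000] = 2.8628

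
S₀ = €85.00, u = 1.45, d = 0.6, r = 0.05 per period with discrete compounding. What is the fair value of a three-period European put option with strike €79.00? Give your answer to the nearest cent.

Risk-neutral probability p = (1 + 0.05 − 0.6)/(1.45 − 0.6) = 0.4500/0.8500 = 0.5294
Terminal stock prices: S_uuu = 259.1, S_uud = 107.2, S_udd = 44.37, S_ddd = 18.36
Terminal payoffs (K − S): max(-180.1, 0) = 0, max(-28.23, 0) = 0, max(34.63, 0) = 34.63, max(60.64, 0) = 60.64
Node uu (S = 178.7): V_uu = 1/1.05·[0.5294·0.0000 + 0.4706·0.0000] = 0.0000
Node ud (S = 73.95): V_ud = 1/1.05·[0.5294·0.0000 + 0.4706·34.6300] = 15.5204
Node dd (S = 30.6): V_dd = 1/1.05·[0.5294·34.6300 + 0.4706·60.6400] = 44.6381
Node u (S = 123.2): V_u = 1/1.05·[0.5294·0.0000 + 0.4706·15.5204] = 6.9559
Node d (S = 51): V_d = 1/1.05·[0.5294·15.5204 + 0.4706·44.6381] = 27.8313
Node 0 (S = 85): V_0 = 1/1.05·[0.5294·6.9559 + 0.4706·27.8313] = 15.9806

€15.98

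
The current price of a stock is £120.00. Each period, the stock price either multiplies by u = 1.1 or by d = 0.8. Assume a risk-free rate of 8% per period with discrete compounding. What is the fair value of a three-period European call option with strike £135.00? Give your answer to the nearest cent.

Risk-neutral probability p = (1 + 0.08 − 0.8)/(1.1 − 0.8) = 0.2800/0.3000 = 0.9333
Terminal stock prices: S_uuu = 159.7, S_uud = 116.2, S_udd = 84.48, S_ddd = 61.44
Terminal payoffs (S − K): max(24.72, 0) = 24.72, max(-18.84, 0) = 0, max(-50.52, 0) = 0, max(-73.56, 0) = 0
Node uu (S = 145.2): V_uu = 1/1.08·[0.9333·24.7200 + 0.0667·0.0000] = 21.3630
Node ud (S = 105.6): V_ud = 1/1.08·[0.9333·0.0000 + 0.0667·0.0000] = 0.0000
Node dd (S = 76.8): V_dd = 1/1.08·[0.9333·0.0000 + 0.0667·0.0000] = 0.0000
Node u (S = 132): V_u = 1/1.08·[0.9333·21.3630 + 0.0667·0.0000] = 18.4618
Node d (S = 96): V_d = 1/1.08·[0.9333·0.0000 + 0.0667·0.0000] = 0.0000
Node 0 (S = 120): V_0 = 1/1.08·[0.9333·18.4618 + 0.0667·0.0000] = 15.9547

£15.95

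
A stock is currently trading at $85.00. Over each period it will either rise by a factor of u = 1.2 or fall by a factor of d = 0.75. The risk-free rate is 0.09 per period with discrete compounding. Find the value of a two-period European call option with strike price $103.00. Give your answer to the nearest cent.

$9.32

Risk-neutral probability p = (1 + 0.09 − 0.75)/(1.2 − 0.75) = 0.3400/0.4500 = 0.7556
Terminal stock prices: S_uu = 122.4, S_ud = 76.5, S_dd = 47.81
Terminal payoffs (S − K): max(19.4, 0) = 19.4, max(-26.5, 0) = 0, max(-55.19, 0) = 0
Node u (S = 102): V_u = 1/1.09·[0.7556·19.4000 + 0.2444·0.0000] = 13.4475
Node d (S = 63.75): V_d = 1/1.09·[0.7556·0.0000 + 0.2444·0.0000] = 0.0000
Node 0 (S = 85): V_0 = 1/1.09·[0.7556·13.4475 + 0.2444·0.0000] = 9.3214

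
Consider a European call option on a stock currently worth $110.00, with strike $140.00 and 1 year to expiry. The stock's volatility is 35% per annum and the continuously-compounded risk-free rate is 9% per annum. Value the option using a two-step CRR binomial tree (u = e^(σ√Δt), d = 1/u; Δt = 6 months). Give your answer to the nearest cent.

$10.40

CRR parameters: u = e^(σ√Δt) = e^(0.35·√0.5) = 1.2808, d = 1/u = 0.7808
Per-period rate: rΔt = 0.09·0.5 = 0.045, so R = e^0.045 = 1.0460
Risk-neutral probability p = (e^0.045 − 0.7808)/(1.2808 − 0.7808) = 0.2653/0.5000 = 0.5305
Terminal stock prices: S_uu = 180.5, S_ud = 110, S_dd = 67.05
Terminal payoffs (S − K): max(40.45, 0) = 40.45, max(-30, 0) = 0, max(-72.95, 0) = 0
Node u (S = 140.9): V_u = e^(−0.045)·[0.5305·40.4502 + 0.4695·0.0000] = 20.5142
Node d (S = 85.88): V_d = e^(−0.045)·[0.5305·0.0000 + 0.4695·0.0000] = 0.0000
Node 0 (S = 110): V_0 = e^(−0.045)·[0.5305·20.5142 + 0.4695·0.0000] = 10.4037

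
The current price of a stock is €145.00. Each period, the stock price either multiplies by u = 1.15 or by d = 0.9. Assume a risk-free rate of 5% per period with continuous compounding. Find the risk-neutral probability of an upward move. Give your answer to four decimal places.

p = 0.6051

Risk-neutral probability p = (e^0.05 − 0.9)/(1.15 − 0.9) = 0.1513/0.2500 = 0.6051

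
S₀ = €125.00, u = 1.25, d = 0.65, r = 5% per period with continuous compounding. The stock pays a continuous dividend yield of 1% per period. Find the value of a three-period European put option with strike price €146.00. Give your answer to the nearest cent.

Per-period risk-free factor R = e^0.05 = 1.0513; dividend-adjusted growth = e^(0.05−0.01) = 1.0408.
Risk-neutral probability p = (1.0408 − 0.65)/(1.25 − 0.65) = 0.3908/0.6000 = 0.6514
Terminal stock prices: S_uuu = 244.1, S_uud = 127, S_udd = 66.02, S_ddd = 34.33
Terminal payoffs (K − S): max(-98.14, 0) = 0, max(19.05, 0) = 19.05, max(79.98, 0) = 79.98, max(111.7, 0) = 111.7
Node uu (S = 195.3): V_uu = e^(−0.05)·[0.6514·0.0000 + 0.3486·19.0469] = 6.3168
Node ud (S = 101.6): V_ud = e^(−0.05)·[0.6514·19.0469 + 0.3486·79.9844] = 38.3276
Node dd (S = 52.81): V_dd = e^(−0.05)·[0.6514·79.9844 + 0.3486·111.6719] = 86.5925
Node u (S = 156.2): V_u = e^(−0.05)·[0.6514·6.3168 + 0.3486·38.3276] = 16.6249
Node d (S = 81.25): V_d = e^(−0.05)·[0.6514·38.3276 + 0.3486·86.5925] = 52.4651
Node 0 (S = 125): V_0 = e^(−0.05)·[0.6514·16.6249 + 0.3486·52.4651] = 27.7003

€27.70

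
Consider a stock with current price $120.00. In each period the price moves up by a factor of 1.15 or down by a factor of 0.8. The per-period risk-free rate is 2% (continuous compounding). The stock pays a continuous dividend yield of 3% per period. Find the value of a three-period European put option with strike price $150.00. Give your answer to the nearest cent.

Per-period risk-free factor R = e^0.02 = 1.0202; dividend-adjusted growth = e^(0.02−0.03) = 0.9900.
Risk-neutral probability p = (0.9900 − 0.8)/(1.15 − 0.8) = 0.1900/0.3500 = 0.5430
Terminal stock prices: S_uuu = 182.5, S_uud = 127, S_udd = 88.32, S_ddd = 61.44
Terminal payoffs (K − S): max(-32.5, 0) = 0, max(23.04, 0) = 23.04, max(61.68, 0) = 61.68, max(88.56, 0) = 88.56
Node uu (S = 158.7): V_uu = e^(−0.02)·[0.5430·0.0000 + 0.4570·23.0400] = 10.3208
Node ud (S = 110.4): V_ud = e^(−0.02)·[0.5430·23.0400 + 0.4570·61.6800] = 39.8926
Node dd (S = 76.8): V_dd = e^(−0.02)·[0.5430·61.6800 + 0.4570·88.5600] = 72.4996
Node u (S = 138): V_u = e^(−0.02)·[0.5430·10.3208 + 0.4570·39.8926] = 23.3632
Node d (S = 96): V_d = e^(−0.02)·[0.5430·39.8926 + 0.4570·72.4996] = 53.7090
Node 0 (S = 120): V_0 = e^(−0.02)·[0.5430·23.3632 + 0.4570·53.7090] = 36.4940

$36.49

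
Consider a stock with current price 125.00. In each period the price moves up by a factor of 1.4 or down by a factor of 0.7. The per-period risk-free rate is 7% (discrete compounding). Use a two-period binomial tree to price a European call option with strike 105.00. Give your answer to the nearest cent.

41.78

Risk-neutral probability p = (1 + 0.07 − 0.7)/(1.4 − 0.7) = 0.3700/0.7000 = 0.5286
Terminal stock prices: S_uu = 245, S_ud = 122.5, S_dd = 61.25
Terminal payoffs (S − K): max(140, 0) = 140, max(17.5, 0) = 17.5, max(-43.75, 0) = 0
Node u (S = 175): V_u = 1/1.07·[0.5286·140.0000 + 0.4714·17.5000] = 76.8692
Node d (S = 87.5): V_d = 1/1.07·[0.5286·17.5000 + 0.4714·0.0000] = 8.6449
Node 0 (S = 125): V_0 = 1/1.07·[0.5286·76.8692 + 0.4714·8.6449] = 41.7816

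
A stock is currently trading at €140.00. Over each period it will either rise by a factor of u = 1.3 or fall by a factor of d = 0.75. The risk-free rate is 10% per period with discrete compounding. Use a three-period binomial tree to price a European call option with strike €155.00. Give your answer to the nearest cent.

Risk-neutral probability p = (1 + 0.1 − 0.75)/(1.3 − 0.75) = 0.3500/0.5500 = 0.6364
Terminal stock prices: S_uuu = 307.6, S_uud = 177.5, S_udd = 102.4, S_ddd = 59.06
Terminal payoffs (S − K): max(152.6, 0) = 152.6, max(22.45, 0) = 22.45, max(-52.62, 0) = 0, max(-95.94, 0) = 0
Node uu (S = 236.6): V_uu = 1/1.1·[0.6364·152.5800 + 0.3636·22.4500] = 95.6909
Node ud (S = 136.5): V_ud = 1/1.1·[0.6364·22.4500 + 0.3636·0.0000] = 12.9876
Node dd (S = 78.75): V_dd = 1/1.1·[0.6364·0.0000 + 0.3636·0.0000] = 0.0000
Node u (S = 182): V_u = 1/1.1·[0.6364·95.6909 + 0.3636·12.9876] = 59.6518
Node d (S = 105): V_d = 1/1.1·[0.6364·12.9876 + 0.3636·0.0000] = 7.5135
Node 0 (S = 140): V_0 = 1/1.1·[0.6364·59.6518 + 0.3636·7.5135] = 36.9931

€36.99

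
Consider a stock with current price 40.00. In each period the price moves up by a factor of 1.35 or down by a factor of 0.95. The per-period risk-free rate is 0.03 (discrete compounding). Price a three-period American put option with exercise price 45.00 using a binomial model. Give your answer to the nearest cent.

5.44

Risk-neutral probability p = (1 + 0.03 − 0.95)/(1.35 − 0.95) = 0.0800/0.4000 = 0.2000
Terminal stock prices: S_uuu = 98.42, S_uud = 69.25, S_udd = 48.73, S_ddd = 34.29
Terminal payoffs (K − S): max(-53.42, 0) = 0, max(-24.25, 0) = 0, max(-3.735, 0) = 0, max(10.71, 0) = 10.71
Node uu (S = 72.9): continuation = 1/1.03·[0.2000·0.0000 + 0.8000·0.0000] = 0.0000; exercise value = 0.0000 ≤ continuation, so V_uu = 0.0000
Node ud (S = 51.3): continuation = 1/1.03·[0.2000·0.0000 + 0.8000·0.0000] = 0.0000; exercise value = 0.0000 ≤ continuation, so V_ud = 0.0000
Node dd (S = 36.1): continuation = 1/1.03·[0.2000·0.0000 + 0.8000·10.7050] = 8.3146; exercise value = 8.9000 > continuation, so V_dd = 8.9000 (exercise)
Node u (S = 54): continuation = 1/1.03·[0.2000·0.0000 + 0.8000·0.0000] = 0.0000; exercise value = 0.0000 ≤ continuation, so V_u = 0.0000
Node d (S = 38): continuation = 1/1.03·[0.2000·0.0000 + 0.8000·8.9000] = 6.9126; exercise value = 7.0000 > continuation, so V_d = 7.0000 (exercise)
Node 0 (S = 40): continuation = 1/1.03·[0.2000·0.0000 + 0.8000·7.0000] = 5.4369; exercise value = 5.0000 ≤ continuation, so V_0 = 5.4369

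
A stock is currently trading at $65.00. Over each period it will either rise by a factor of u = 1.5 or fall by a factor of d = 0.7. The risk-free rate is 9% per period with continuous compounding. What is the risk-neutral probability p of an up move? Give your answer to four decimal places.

Risk-neutral probability p = (e^0.09 − 0.7)/(1.5 − 0.7) = 0.3942/0.8000 = 0.4927

p = 0.4927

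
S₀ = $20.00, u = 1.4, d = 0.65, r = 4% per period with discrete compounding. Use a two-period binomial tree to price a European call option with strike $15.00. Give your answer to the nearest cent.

Risk-neutral probability p = (1 + 0.04 − 0.65)/(1.4 − 0.65) = 0.3900/0.7500 = 0.5200
Terminal stock prices: S_uu = 39.2, S_ud = 18.2, S_dd = 8.45
Terminal payoffs (S − K): max(24.2, 0) = 24.2, max(3.2, 0) = 3.2, max(-6.55, 0) = 0
Node u (S = 28): V_u = 1/1.04·[0.5200·24.2000 + 0.4800·3.2000] = 13.5769
Node d (S = 13): V_d = 1/1.04·[0.5200·3.2000 + 0.4800·0.0000] = 1.6000
Node 0 (S = 20): V_0 = 1/1.04·[0.5200·13.5769 + 0.4800·1.6000] = 7.5269

$7.53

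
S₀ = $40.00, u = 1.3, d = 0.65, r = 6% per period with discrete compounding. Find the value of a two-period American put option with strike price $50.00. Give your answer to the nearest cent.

Risk-neutral probability p = (1 + 0.06 − 0.65)/(1.3 − 0.65) = 0.4100/0.6500 = 0.6308
Terminal stock prices: S_uu = 67.6, S_ud = 33.8, S_dd = 16.9
Terminal payoffs (K − S): max(-17.6, 0) = 0, max(16.2, 0) = 16.2, max(33.1, 0) = 33.1
Node u (S = 52): continuation = 1/1.06·[0.6308·0.0000 + 0.3692·16.2000] = 5.6430; exercise value = 0.0000 ≤ continuation, so V_u = 5.6430
Node d (S = 26): continuation = 1/1.06·[0.6308·16.2000 + 0.3692·33.1000] = 21.1698; exercise value = 24.0000 > continuation, so V_d = 24.0000 (exercise)
Node 0 (S = 40): continuation = 1/1.06·[0.6308·5.6430 + 0.3692·24.0000] = 11.7179; exercise value = 10.0000 ≤ continuation, so V_0 = 11.7179

$11.72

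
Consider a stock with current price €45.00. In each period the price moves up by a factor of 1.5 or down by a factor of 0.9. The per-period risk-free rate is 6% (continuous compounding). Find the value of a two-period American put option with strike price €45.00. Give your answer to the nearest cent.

Risk-neutral probability p = (e^0.06 − 0.9)/(1.5 − 0.9) = 0.1618/0.6000 = 0.2697
Terminal stock prices: S_uu = 101.2, S_ud = 60.75, S_dd = 36.45
Terminal payoffs (K − S): max(-56.25, 0) = 0, max(-15.75, 0) = 0, max(8.55, 0) = 8.55
Node u (S = 67.5): continuation = e^(−0.06)·[0.2697·0.0000 + 0.7303·0.0000] = 0.0000; exercise value = 0.0000 ≤ continuation, so V_u = 0.0000
Node d (S = 40.5): continuation = e^(−0.06)·[0.2697·0.0000 + 0.7303·8.5500] = 5.8802; exercise value = 4.5000 ≤ continuation, so V_d = 5.8802
Node 0 (S = 45): continuation = e^(−0.06)·[0.2697·0.0000 + 0.7303·5.8802] = 4.0441; exercise value = 0.0000 ≤ continuation, so V_0 = 4.0441

€4.04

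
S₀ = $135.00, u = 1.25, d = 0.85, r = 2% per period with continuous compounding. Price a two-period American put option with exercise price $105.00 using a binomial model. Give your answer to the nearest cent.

Risk-neutral probability p = (e^0.02 − 0.85)/(1.25 − 0.85) = 0.1702/0.4000 = 0.4255
Terminal stock prices: S_uu = 210.9, S_ud = 143.4, S_dd = 97.54
Terminal payoffs (K − S): max(-105.9, 0) = 0, max(-38.44, 0) = 0, max(7.463, 0) = 7.463
Node u (S = 168.8): continuation = e^(−0.02)·[0.4255·0.0000 + 0.5745·0.0000] = 0.0000; exercise value = 0.0000 ≤ continuation, so V_u = 0.0000
Node d (S = 114.8): continuation = e^(−0.02)·[0.4255·0.0000 + 0.5745·7.4625] = 4.2023; exercise value = 0.0000 ≤ continuation, so V_d = 4.2023
Node 0 (S = 135): continuation = e^(−0.02)·[0.4255·0.0000 + 0.5745·4.2023] = 2.3664; exercise value = 0.0000 ≤ continuation, so V_0 = 2.3664

$2.37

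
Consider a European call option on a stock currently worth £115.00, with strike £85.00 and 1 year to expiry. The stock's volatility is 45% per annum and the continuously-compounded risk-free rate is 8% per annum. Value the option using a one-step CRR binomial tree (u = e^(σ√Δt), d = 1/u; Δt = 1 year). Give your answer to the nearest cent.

£42.15

CRR parameters: u = e^(σ√Δt) = e^(0.45·√1) = 1.5683, d = 1/u = 0.6376
Per-period rate: rΔt = 0.08·1 = 0.08, so R = e^0.08 = 1.0833
Risk-neutral probability p = (e^0.08 − 0.6376)/(1.5683 − 0.6376) = 0.4457/0.9307 = 0.4789
Terminal stock prices: S_u = 180.4, S_d = 73.33
Terminal payoffs (S − K): max(95.36, 0) = 95.36, max(-11.67, 0) = 0
Node 0 (S = 115): V_0 = e^(−0.08)·[0.4789·95.3559 + 0.5211·0.0000] = 42.1507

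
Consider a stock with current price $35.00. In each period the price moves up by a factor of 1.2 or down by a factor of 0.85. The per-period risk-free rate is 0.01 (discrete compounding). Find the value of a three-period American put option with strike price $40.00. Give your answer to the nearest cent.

Risk-neutral probability p = (1 + 0.01 − 0.85)/(1.2 − 0.85) = 0.1600/0.3500 = 0.4571
Terminal stock prices: S_uuu = 60.48, S_uud = 42.84, S_udd = 30.34, S_ddd = 21.49
Terminal payoffs (K − S): max(-20.48, 0) = 0, max(-2.84, 0) = 0, max(9.655, 0) = 9.655, max(18.51, 0) = 18.51
Node uu (S = 50.4): continuation = 1/1.01·[0.4571·0.0000 + 0.5429·0.0000] = 0.0000; exercise value = 0.0000 ≤ continuation, so V_uu = 0.0000
Node ud (S = 35.7): continuation = 1/1.01·[0.4571·0.0000 + 0.5429·9.6550] = 5.1894; exercise value = 4.3000 ≤ continuation, so V_ud = 5.1894
Node dd (S = 25.29): continuation = 1/1.01·[0.4571·9.6550 + 0.5429·18.5056] = 14.3165; exercise value = 14.7125 > continuation, so V_dd = 14.7125 (exercise)
Node u (S = 42): continuation = 1/1.01·[0.4571·0.0000 + 0.5429·5.1894] = 2.7892; exercise value = 0.0000 ≤ continuation, so V_u = 2.7892
Node d (S = 29.75): continuation = 1/1.01·[0.4571·5.1894 + 0.5429·14.7125] = 10.2565; exercise value = 10.2500 ≤ continuation, so V_d = 10.2565
Node 0 (S = 35): continuation = 1/1.01·[0.4571·2.7892 + 0.5429·10.2565] = 6.7751; exercise value = 5.0000 ≤ continuation, so V_0 = 6.7751

$6.78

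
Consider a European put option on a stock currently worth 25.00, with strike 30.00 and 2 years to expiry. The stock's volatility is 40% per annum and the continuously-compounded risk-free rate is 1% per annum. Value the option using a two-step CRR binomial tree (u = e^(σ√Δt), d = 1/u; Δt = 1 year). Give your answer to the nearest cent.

CRR parameters: u = e^(σ√Δt) = e^(0.4·√1) = 1.4918, d = 1/u = 0.6703
Per-period rate: rΔt = 0.01·1 = 0.01, so R = e^0.01 = 1.0101
Risk-neutral probability p = (e^0.01 − 0.6703)/(1.4918 − 0.6703) = 0.3397/0.8215 = 0.4135
Terminal stock prices: S_uu = 55.64, S_ud = 25, S_dd = 11.23
Terminal payoffs (K − S): max(-25.64, 0) = 0, max(5, 0) = 5, max(18.77, 0) = 18.77
Node u (S = 37.3): V_u = e^(−0.01)·[0.4135·0.0000 + 0.5865·5.0000] = 2.9031
Node d (S = 16.76): V_d = e^(−0.01)·[0.4135·5.0000 + 0.5865·18.7668] = 12.9435
Node 0 (S = 25): V_0 = e^(−0.01)·[0.4135·2.9031 + 0.5865·12.9435] = 8.7038

8.70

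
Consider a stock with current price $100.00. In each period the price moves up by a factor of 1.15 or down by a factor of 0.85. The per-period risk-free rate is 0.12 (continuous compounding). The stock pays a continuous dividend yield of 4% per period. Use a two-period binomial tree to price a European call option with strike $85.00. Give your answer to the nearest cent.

$25.94

Per-period risk-free factor R = e^0.12 = 1.1275; dividend-adjusted growth = e^(0.12−0.04) = 1.0833.
Risk-neutral probability p = (1.0833 − 0.85)/(1.15 − 0.85) = 0.2333/0.3000 = 0.7776
Terminal stock prices: S_uu = 132.2, S_ud = 97.75, S_dd = 72.25
Terminal payoffs (S − K): max(47.25, 0) = 47.25, max(12.75, 0) = 12.75, max(-12.75, 0) = 0
Node u (S = 115): V_u = e^(−0.12)·[0.7776·47.2500 + 0.2224·12.7500] = 35.1025
Node d (S = 85): V_d = e^(−0.12)·[0.7776·12.7500 + 0.2224·0.0000] = 8.7936
Node 0 (S = 100): V_0 = e^(−0.12)·[0.7776·35.1025 + 0.2224·8.7936] = 25.9442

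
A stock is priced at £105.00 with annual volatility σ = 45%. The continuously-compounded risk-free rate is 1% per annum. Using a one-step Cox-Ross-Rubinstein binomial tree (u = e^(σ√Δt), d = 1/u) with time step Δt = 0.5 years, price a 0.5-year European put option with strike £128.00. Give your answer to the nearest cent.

£29.33

CRR parameters: u = e^(σ√Δt) = e^(0.45·√0.5) = 1.3746, d = 1/u = 0.7275
Per-period rate: rΔt = 0.01·0.5 = 0.005, so R = e^0.005 = 1.0050
Risk-neutral probability p = (e^0.005 − 0.7275)/(1.3746 − 0.7275) = 0.2776/0.6472 = 0.4289
Terminal stock prices: S_u = 144.3, S_d = 76.38
Terminal payoffs (K − S): max(-16.34, 0) = 0, max(51.62, 0) = 51.62
Node 0 (S = 105): V_0 = e^(−0.005)·[0.4289·0.0000 + 0.5711·51.6168] = 29.3334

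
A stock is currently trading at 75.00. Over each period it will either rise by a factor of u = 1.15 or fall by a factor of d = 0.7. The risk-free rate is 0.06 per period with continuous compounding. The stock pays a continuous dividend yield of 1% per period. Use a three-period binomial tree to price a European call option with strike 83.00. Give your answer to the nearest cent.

12.34

Per-period risk-free factor R = e^0.06 = 1.0618; dividend-adjusted growth = e^(0.06−0.01) = 1.0513.
Risk-neutral probability p = (1.0513 − 0.7)/(1.15 − 0.7) = 0.3513/0.4500 = 0.7806
Terminal stock prices: S_uuu = 114.1, S_uud = 69.43, S_udd = 42.26, S_ddd = 25.72
Terminal payoffs (S − K): max(31.07, 0) = 31.07, max(-13.57, 0) = 0, max(-40.74, 0) = 0, max(-57.28, 0) = 0
Node uu (S = 99.19): V_uu = e^(−0.06)·[0.7806·31.0656 + 0.2194·0.0000] = 22.8377
Node ud (S = 60.37): V_ud = e^(−0.06)·[0.7806·0.0000 + 0.2194·0.0000] = 0.0000
Node dd (S = 36.75): V_dd = e^(−0.06)·[0.7806·0.0000 + 0.2194·0.0000] = 0.0000
Node u (S = 86.25): V_u = e^(−0.06)·[0.7806·22.8377 + 0.2194·0.0000] = 16.7890
Node d (S = 52.5): V_d = e^(−0.06)·[0.7806·0.0000 + 0.2194·0.0000] = 0.0000
Node 0 (S = 75): V_0 = e^(−0.06)·[0.7806·16.7890 + 0.2194·0.0000] = 12.3423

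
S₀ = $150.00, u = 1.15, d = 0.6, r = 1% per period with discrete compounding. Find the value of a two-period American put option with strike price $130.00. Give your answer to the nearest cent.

$15.01

Risk-neutral probability p = (1 + 0.01 − 0.6)/(1.15 − 0.6) = 0.4100/0.5500 = 0.7455
Terminal stock prices: S_uu = 198.4, S_ud = 103.5, S_dd = 54
Terminal payoffs (K − S): max(-68.37, 0) = 0, max(26.5, 0) = 26.5, max(76, 0) = 76
Node u (S = 172.5): continuation = 1/1.01·[0.7455·0.0000 + 0.2545·26.5000] = 6.6787; exercise value = 0.0000 ≤ continuation, so V_u = 6.6787
Node d (S = 90): continuation = 1/1.01·[0.7455·26.5000 + 0.2545·76.0000] = 38.7129; exercise value = 40.0000 > continuation, so V_d = 40.0000 (exercise)
Node 0 (S = 150): continuation = 1/1.01·[0.7455·6.6787 + 0.2545·40.0000] = 15.0104; exercise value = 0.0000 ≤ continuation, so V_0 = 15.0104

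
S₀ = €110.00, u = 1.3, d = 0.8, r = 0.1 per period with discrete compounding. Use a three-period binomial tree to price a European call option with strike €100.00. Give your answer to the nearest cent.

€38.80

Risk-neutral probability p = (1 + 0.1 − 0.8)/(1.3 − 0.8) = 0.3000/0.5000 = 0.6000
Terminal stock prices: S_uuu = 241.7, S_uud = 148.7, S_udd = 91.52, S_ddd = 56.32
Terminal payoffs (S − K): max(141.7, 0) = 141.7, max(48.72, 0) = 48.72, max(-8.48, 0) = 0, max(-43.68, 0) = 0
Node uu (S = 185.9): V_uu = 1/1.1·[0.6000·141.6700 + 0.4000·48.7200] = 94.9909
Node ud (S = 114.4): V_ud = 1/1.1·[0.6000·48.7200 + 0.4000·0.0000] = 26.5745
Node dd (S = 70.4): V_dd = 1/1.1·[0.6000·0.0000 + 0.4000·0.0000] = 0.0000
Node u (S = 143): V_u = 1/1.1·[0.6000·94.9909 + 0.4000·26.5745] = 61.4767
Node d (S = 88): V_d = 1/1.1·[0.6000·26.5745 + 0.4000·0.0000] = 14.4952
Node 0 (S = 110): V_0 = 1/1.1·[0.6000·61.4767 + 0.4000·14.4952] = 38.8037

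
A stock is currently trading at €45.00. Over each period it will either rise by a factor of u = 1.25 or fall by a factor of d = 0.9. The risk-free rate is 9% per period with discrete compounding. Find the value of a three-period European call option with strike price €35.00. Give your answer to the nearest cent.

Risk-neutral probability p = (1 + 0.09 − 0.9)/(1.25 − 0.9) = 0.1900/0.3500 = 0.5429
Terminal stock prices: S_uuu = 87.89, S_uud = 63.28, S_udd = 45.56, S_ddd = 32.81
Terminal payoffs (S − K): max(52.89, 0) = 52.89, max(28.28, 0) = 28.28, max(10.56, 0) = 10.56, max(-2.195, 0) = 0
Node uu (S = 70.31): V_uu = 1/1.09·[0.5429·52.8906 + 0.4571·28.2812] = 38.2024
Node ud (S = 50.62): V_ud = 1/1.09·[0.5429·28.2812 + 0.4571·10.5625] = 18.5149
Node dd (S = 36.45): V_dd = 1/1.09·[0.5429·10.5625 + 0.4571·0.0000] = 5.2605
Node u (S = 56.25): V_u = 1/1.09·[0.5429·38.2024 + 0.4571·18.5149] = 26.7912
Node d (S = 40.5): V_d = 1/1.09·[0.5429·18.5149 + 0.4571·5.2605] = 11.4273
Node 0 (S = 45): V_0 = 1/1.09·[0.5429·26.7912 + 0.4571·11.4273] = 18.1355

€18.14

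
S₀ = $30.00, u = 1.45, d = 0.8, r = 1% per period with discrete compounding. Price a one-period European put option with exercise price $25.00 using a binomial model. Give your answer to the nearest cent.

Risk-neutral probability p = (1 + 0.01 − 0.8)/(1.45 − 0.8) = 0.2100/0.6500 = 0.3231
Terminal stock prices: S_u = 43.5, S_d = 24
Terminal payoffs (K − S): max(-18.5, 0) = 0, max(1, 0) = 1
Node 0 (S = 30): V_0 = 1/1.01·[0.3231·0.0000 + 0.6769·1.0000] = 0.6702

$0.67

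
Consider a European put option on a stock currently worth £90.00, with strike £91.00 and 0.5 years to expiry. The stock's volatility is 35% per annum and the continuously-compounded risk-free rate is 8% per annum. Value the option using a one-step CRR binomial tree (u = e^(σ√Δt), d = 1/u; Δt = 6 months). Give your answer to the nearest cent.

CRR parameters: u = e^(σ√Δt) = e^(0.35·√0.5) = 1.2808, d = 1/u = 0.7808
Per-period rate: rΔt = 0.08·0.5 = 0.04, so R = e^0.04 = 1.0408
Risk-neutral probability p = (e^0.04 − 0.7808)/(1.2808 − 0.7808) = 0.2601/0.5000 = 0.5201
Terminal stock prices: S_u = 115.3, S_d = 70.27
Terminal payoffs (K − S): max(-24.27, 0) = 0, max(20.73, 0) = 20.73
Node 0 (S = 90): V_0 = e^(−0.04)·[0.5201·0.0000 + 0.4799·20.7316] = 9.5598

£9.56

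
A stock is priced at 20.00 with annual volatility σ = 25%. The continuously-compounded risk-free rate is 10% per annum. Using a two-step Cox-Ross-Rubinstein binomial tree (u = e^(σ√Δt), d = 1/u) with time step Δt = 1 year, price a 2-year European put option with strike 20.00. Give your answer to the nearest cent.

0.81

CRR parameters: u = e^(σ√Δt) = e^(0.25·√1) = 1.2840, d = 1/u = 0.7788
Per-period rate: rΔt = 0.1·1 = 0.1, so R = e^0.1 = 1.1052
Risk-neutral probability p = (e^0.1 − 0.7788)/(1.2840 − 0.7788) = 0.3264/0.5052 = 0.6460
Terminal stock prices: S_uu = 32.97, S_ud = 20, S_dd = 12.13
Terminal payoffs (K − S): max(-12.97, 0) = 0, max(0, 0) = 0, max(7.869, 0) = 7.869
Node u (S = 25.68): V_u = e^(−0.1)·[0.6460·0.0000 + 0.3540·0.0000] = 0.0000
Node d (S = 15.58): V_d = e^(−0.1)·[0.6460·0.0000 + 0.3540·7.8694] = 2.5207
Node 0 (S = 20): V_0 = e^(−0.1)·[0.6460·0.0000 + 0.3540·2.5207] = 0.8074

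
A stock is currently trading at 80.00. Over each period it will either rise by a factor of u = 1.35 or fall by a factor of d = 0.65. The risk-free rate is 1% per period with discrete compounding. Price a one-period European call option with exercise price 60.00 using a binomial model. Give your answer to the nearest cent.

Risk-neutral probability p = (1 + 0.01 − 0.65)/(1.35 − 0.65) = 0.3600/0.7000 = 0.5143
Terminal stock prices: S_u = 108, S_d = 52
Terminal payoffs (S − K): max(48, 0) = 48, max(-8, 0) = 0
Node 0 (S = 80): V_0 = 1/1.01·[0.5143·48.0000 + 0.4857·0.0000] = 24.4413

24.44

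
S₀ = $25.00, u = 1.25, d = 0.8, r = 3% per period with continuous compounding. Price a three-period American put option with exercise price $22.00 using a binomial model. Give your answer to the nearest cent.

Risk-neutral probability p = (e^0.03 − 0.8)/(1.25 − 0.8) = 0.2305/0.4500 = 0.5121
Terminal stock prices: S_uuu = 48.83, S_uud = 31.25, S_udd = 20, S_ddd = 12.8
Terminal payoffs (K − S): max(-26.83, 0) = 0, max(-9.25, 0) = 0, max(2, 0) = 2, max(9.2, 0) = 9.2
Node uu (S = 39.06): continuation = e^(−0.03)·[0.5121·0.0000 + 0.4879·0.0000] = 0.0000; exercise value = 0.0000 ≤ continuation, so V_uu = 0.0000
Node ud (S = 25): continuation = e^(−0.03)·[0.5121·0.0000 + 0.4879·2.0000] = 0.9469; exercise value = 0.0000 ≤ continuation, so V_ud = 0.9469
Node dd (S = 16): continuation = e^(−0.03)·[0.5121·2.0000 + 0.4879·9.2000] = 5.3498; exercise value = 6.0000 > continuation, so V_dd = 6.0000 (exercise)
Node u (S = 31.25): continuation = e^(−0.03)·[0.5121·0.0000 + 0.4879·0.9469] = 0.4483; exercise value = 0.0000 ≤ continuation, so V_u = 0.4483
Node d (S = 20): continuation = e^(−0.03)·[0.5121·0.9469 + 0.4879·6.0000] = 3.3114; exercise value = 2.0000 ≤ continuation, so V_d = 3.3114
Node 0 (S = 25): continuation = e^(−0.03)·[0.5121·0.4483 + 0.4879·3.3114] = 1.7906; exercise value = 0.0000 ≤ continuation, so V_0 = 1.7906

$1.79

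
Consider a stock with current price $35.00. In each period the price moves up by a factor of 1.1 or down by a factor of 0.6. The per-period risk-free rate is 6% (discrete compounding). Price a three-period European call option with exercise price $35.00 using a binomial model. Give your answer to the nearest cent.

$7.57

Risk-neutral probability p = (1 + 0.06 − 0.6)/(1.1 − 0.6) = 0.4600/0.5000 = 0.9200
Terminal stock prices: S_uuu = 46.59, S_uud = 25.41, S_udd = 13.86, S_ddd = 7.56
Terminal payoffs (S − K): max(11.59, 0) = 11.59, max(-9.59, 0) = 0, max(-21.14, 0) = 0, max(-27.44, 0) = 0
Node uu (S = 42.35): V_uu = 1/1.06·[0.9200·11.5850 + 0.0800·0.0000] = 10.0549
Node ud (S = 23.1): V_ud = 1/1.06·[0.9200·0.0000 + 0.0800·0.0000] = 0.0000
Node dd (S = 12.6): V_dd = 1/1.06·[0.9200·0.0000 + 0.0800·0.0000] = 0.0000
Node u (S = 38.5): V_u = 1/1.06·[0.9200·10.0549 + 0.0800·0.0000] = 8.7269
Node d (S = 21): V_d = 1/1.06·[0.9200·0.0000 + 0.0800·0.0000] = 0.0000
Node 0 (S = 35): V_0 = 1/1.06·[0.9200·8.7269 + 0.0800·0.0000] = 7.5743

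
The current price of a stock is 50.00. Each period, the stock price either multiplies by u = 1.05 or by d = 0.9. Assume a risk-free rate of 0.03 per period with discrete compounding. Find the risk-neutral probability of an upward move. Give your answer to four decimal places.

Risk-neutral probability p = (1 + 0.03 − 0.9)/(1.05 − 0.9) = 0.1300/0.1500 = 0.8667

p = 0.8667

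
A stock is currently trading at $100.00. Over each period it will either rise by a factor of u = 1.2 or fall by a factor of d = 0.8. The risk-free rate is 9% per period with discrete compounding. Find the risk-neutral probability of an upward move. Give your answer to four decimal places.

Risk-neutral probability p = (1 + 0.09 − 0.8)/(1.2 − 0.8) = 0.2900/0.4000 = 0.7250

p = 0.7250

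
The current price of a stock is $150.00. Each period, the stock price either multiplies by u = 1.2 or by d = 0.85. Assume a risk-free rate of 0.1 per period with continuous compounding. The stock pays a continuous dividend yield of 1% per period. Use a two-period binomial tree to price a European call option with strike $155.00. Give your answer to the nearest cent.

$24.31

Per-period risk-free factor R = e^0.1 = 1.1052; dividend-adjusted growth = e^(0.1−0.01) = 1.0942.
Risk-neutral probability p = (1.0942 − 0.85)/(1.2 − 0.85) = 0.2442/0.3500 = 0.6976
Terminal stock prices: S_uu = 216, S_ud = 153, S_dd = 108.4
Terminal payoffs (S − K): max(61, 0) = 61, max(-2, 0) = 0, max(-46.63, 0) = 0
Node u (S = 180): V_u = e^(−0.1)·[0.6976·61.0000 + 0.3024·0.0000] = 38.5063
Node d (S = 127.5): V_d = e^(−0.1)·[0.6976·0.0000 + 0.3024·0.0000] = 0.0000
Node 0 (S = 150): V_0 = e^(−0.1)·[0.6976·38.5063 + 0.3024·0.0000] = 24.3072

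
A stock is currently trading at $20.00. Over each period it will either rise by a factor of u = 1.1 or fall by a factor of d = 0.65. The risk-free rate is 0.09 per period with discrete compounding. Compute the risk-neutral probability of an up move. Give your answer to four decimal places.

p = 0.9778

Risk-neutral probability p = (1 + 0.09 − 0.65)/(1.1 − 0.65) = 0.4400/0.4500 = 0.9778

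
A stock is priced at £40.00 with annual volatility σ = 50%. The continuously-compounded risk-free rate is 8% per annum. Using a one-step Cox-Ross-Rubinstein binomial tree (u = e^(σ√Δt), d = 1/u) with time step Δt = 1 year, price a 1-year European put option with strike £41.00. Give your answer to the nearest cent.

CRR parameters: u = e^(σ√Δt) = e^(0.5·√1) = 1.6487, d = 1/u = 0.6065
Per-period rate: rΔt = 0.08·1 = 0.08, so R = e^0.08 = 1.0833
Risk-neutral probability p = (e^0.08 − 0.6065)/(1.6487 − 0.6065) = 0.4768/1.0422 = 0.4575
Terminal stock prices: S_u = 65.95, S_d = 24.26
Terminal payoffs (K − S): max(-24.95, 0) = 0, max(16.74, 0) = 16.74
Node 0 (S = 40): V_0 = e^(−0.08)·[0.4575·0.0000 + 0.5425·16.7388] = 8.3833

£8.38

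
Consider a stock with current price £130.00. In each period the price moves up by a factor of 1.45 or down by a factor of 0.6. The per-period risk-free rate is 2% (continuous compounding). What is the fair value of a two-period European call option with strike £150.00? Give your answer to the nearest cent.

£28.96

Risk-neutral probability p = (e^0.02 − 0.6)/(1.45 − 0.6) = 0.4202/0.8500 = 0.4944
Terminal stock prices: S_uu = 273.3, S_ud = 113.1, S_dd = 46.8
Terminal payoffs (S − K): max(123.3, 0) = 123.3, max(-36.9, 0) = 0, max(-103.2, 0) = 0
Node u (S = 188.5): V_u = e^(−0.02)·[0.4944·123.3250 + 0.5056·0.0000] = 59.7591
Node d (S = 78): V_d = e^(−0.02)·[0.4944·0.0000 + 0.5056·0.0000] = 0.0000
Node 0 (S = 130): V_0 = e^(−0.02)·[0.4944·59.7591 + 0.5056·0.0000] = 28.9572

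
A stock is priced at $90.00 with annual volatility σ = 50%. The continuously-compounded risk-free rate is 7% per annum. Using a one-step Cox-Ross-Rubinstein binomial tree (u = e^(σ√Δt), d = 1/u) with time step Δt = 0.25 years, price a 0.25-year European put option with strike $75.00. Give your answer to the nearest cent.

$2.54

CRR parameters: u = e^(σ√Δt) = e^(0.5·√0.25) = 1.2840, d = 1/u = 0.7788
Per-period rate: rΔt = 0.07·0.25 = 0.0175, so R = e^0.0175 = 1.0177
Risk-neutral probability p = (e^0.0175 − 0.7788)/(1.2840 − 0.7788) = 0.2389/0.5052 = 0.4728
Terminal stock prices: S_u = 115.6, S_d = 70.09
Terminal payoffs (K − S): max(-40.56, 0) = 0, max(4.908, 0) = 4.908
Node 0 (S = 90): V_0 = e^(−0.0175)·[0.4728·0.0000 + 0.5272·4.9079] = 2.5427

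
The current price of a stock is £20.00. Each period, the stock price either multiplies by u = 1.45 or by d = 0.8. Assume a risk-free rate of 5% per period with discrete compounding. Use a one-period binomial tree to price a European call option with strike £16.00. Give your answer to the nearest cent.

Risk-neutral probability p = (1 + 0.05 − 0.8)/(1.45 − 0.8) = 0.2500/0.6500 = 0.3846
Terminal stock prices: S_u = 29, S_d = 16
Terminal payoffs (S − K): max(13, 0) = 13, max(0, 0) = 0
Node 0 (S = 20): V_0 = 1/1.05·[0.3846·13.0000 + 0.6154·0.0000] = 4.7619

£4.76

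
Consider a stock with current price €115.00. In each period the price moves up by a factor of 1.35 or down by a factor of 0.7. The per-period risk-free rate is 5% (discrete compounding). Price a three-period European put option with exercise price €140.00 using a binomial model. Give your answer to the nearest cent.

€27.54

Risk-neutral probability p = (1 + 0.05 − 0.7)/(1.35 − 0.7) = 0.3500/0.6500 = 0.5385
Terminal stock prices: S_uuu = 282.9, S_uud = 146.7, S_udd = 76.07, S_ddd = 39.44
Terminal payoffs (K − S): max(-142.9, 0) = 0, max(-6.711, 0) = 0, max(63.93, 0) = 63.93, max(100.6, 0) = 100.6
Node uu (S = 209.6): V_uu = 1/1.05·[0.5385·0.0000 + 0.4615·0.0000] = 0.0000
Node ud (S = 108.7): V_ud = 1/1.05·[0.5385·0.0000 + 0.4615·63.9275] = 28.1000
Node dd (S = 56.35): V_dd = 1/1.05·[0.5385·63.9275 + 0.4615·100.5550] = 76.9833
Node u (S = 155.2): V_u = 1/1.05·[0.5385·0.0000 + 0.4615·28.1000] = 12.3516
Node d (S = 80.5): V_d = 1/1.05·[0.5385·28.1000 + 0.4615·76.9833] = 48.2491
Node 0 (S = 115): V_0 = 1/1.05·[0.5385·12.3516 + 0.4615·48.2491] = 27.5426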